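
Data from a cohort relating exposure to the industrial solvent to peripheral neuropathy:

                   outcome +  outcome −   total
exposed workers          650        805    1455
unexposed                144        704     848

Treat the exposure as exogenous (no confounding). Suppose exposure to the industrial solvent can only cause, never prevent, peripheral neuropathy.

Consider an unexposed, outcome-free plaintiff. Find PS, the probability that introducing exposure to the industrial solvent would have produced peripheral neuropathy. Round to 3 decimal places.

p₁ = P(outcome | exposed) = 650/1455 = 0.44674
p₀ = P(outcome | unexposed) = 144/848 = 0.16981
Under exogeneity and monotonicity, PS = (p₁ − p₀) / (1 − p₀).
PS = (0.44674 − 0.16981) / (1 − 0.16981) = 0.27692 / 0.83019 ≈ 0.3336

PS ≈ 0.334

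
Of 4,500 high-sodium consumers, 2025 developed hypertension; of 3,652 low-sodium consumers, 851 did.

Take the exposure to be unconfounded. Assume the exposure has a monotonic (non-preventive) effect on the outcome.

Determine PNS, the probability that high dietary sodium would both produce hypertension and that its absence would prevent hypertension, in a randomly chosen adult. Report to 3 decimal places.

PNS ≈ 0.217

p₁ = P(outcome | exposed) = 2025/4500 = 0.45
p₀ = P(outcome | unexposed) = 851/3652 = 0.23302
Under exogeneity and monotonicity, PNS = p₁ − p₀.
PNS = 0.45 − 0.23302 = 0.21698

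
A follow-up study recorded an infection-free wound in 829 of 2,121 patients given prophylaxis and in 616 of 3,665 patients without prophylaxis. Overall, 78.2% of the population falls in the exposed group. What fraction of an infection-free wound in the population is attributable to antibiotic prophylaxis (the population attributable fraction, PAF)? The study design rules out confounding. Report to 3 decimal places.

PAF ≈ 0.509

p₁ = P(outcome | exposed) = 829/2121 = 0.39085
p₀ = P(outcome | unexposed) = 616/3665 = 0.16808
Overall risk P(Y=1) = π·p₁ + (1−π)·p₀ = 0.782×0.39085 + 0.218×0.16808 = 0.34229.
Under exogeneity, PAF = [P(Y=1) − p₀] / P(Y=1).
PAF = (0.34229 − 0.16808) / 0.34229 ≈ 0.5090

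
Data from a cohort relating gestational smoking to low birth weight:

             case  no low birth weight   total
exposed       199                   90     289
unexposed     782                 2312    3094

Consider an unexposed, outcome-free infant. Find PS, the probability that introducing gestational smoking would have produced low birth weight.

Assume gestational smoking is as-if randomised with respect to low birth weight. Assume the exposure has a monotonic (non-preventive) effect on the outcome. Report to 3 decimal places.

PS ≈ 0.583

p₁ = P(outcome | exposed) = 199/289 = 0.68858
p₀ = P(outcome | unexposed) = 782/3094 = 0.25275
Under exogeneity and monotonicity, PS = (p₁ − p₀)/(1 − p₀).
PS = (0.68858 − 0.25275) / 0.74725 ≈ 0.5832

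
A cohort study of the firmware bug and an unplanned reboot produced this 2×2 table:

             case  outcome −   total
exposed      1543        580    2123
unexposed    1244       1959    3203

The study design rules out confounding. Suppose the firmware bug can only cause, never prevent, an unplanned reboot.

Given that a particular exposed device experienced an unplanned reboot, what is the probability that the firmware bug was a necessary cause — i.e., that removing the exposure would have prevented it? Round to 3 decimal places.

PN ≈ 0.466

p₁ = P(outcome | exposed) = 1543/2123 = 0.7268
p₀ = P(outcome | unexposed) = 1244/3203 = 0.38839
Under exogeneity and monotonicity, PN = (p₁ − p₀)/p₁.
PN = (0.7268 − 0.38839) / 0.7268 ≈ 0.4656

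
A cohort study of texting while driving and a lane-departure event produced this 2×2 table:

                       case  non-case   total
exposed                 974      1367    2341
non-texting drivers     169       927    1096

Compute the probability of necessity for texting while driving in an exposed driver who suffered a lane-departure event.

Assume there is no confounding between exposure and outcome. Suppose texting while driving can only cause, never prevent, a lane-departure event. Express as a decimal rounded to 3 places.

PN ≈ 0.629

p₁ = P(outcome | exposed) = 974/2341 = 0.41606
p₀ = P(outcome | unexposed) = 169/1096 = 0.1542
Under exogeneity and monotonicity, PN = (p₁ − p₀)/p₁.
PN = (0.41606 − 0.1542) / 0.41606 ≈ 0.6294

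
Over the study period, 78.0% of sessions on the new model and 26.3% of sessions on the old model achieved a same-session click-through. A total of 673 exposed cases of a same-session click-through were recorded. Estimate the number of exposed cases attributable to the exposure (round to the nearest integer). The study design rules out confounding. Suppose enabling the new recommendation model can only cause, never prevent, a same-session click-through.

p₁ = 0.78, p₀ = 0.263.
PN = (p₁ − p₀)/p₁ = (0.78 − 0.263) / 0.78 ≈ 0.66282.
Attributable cases ≈ PN × (exposed cases) = 0.66282 × 673 ≈ 446.08.

about 446 cases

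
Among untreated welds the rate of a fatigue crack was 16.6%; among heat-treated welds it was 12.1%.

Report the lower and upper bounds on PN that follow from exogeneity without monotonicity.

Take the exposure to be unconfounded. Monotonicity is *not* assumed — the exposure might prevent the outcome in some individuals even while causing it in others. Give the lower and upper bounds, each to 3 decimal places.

p₁ = 0.166, p₀ = 0.121.
Under exogeneity alone the bounds on PN are max{0,(p₁−p₀)/p₁} ≤ PN ≤ min{1,(1−p₀)/p₁}.
  lower = (p₁ − p₀)/p₁ = 0.045 / 0.166 ≈ 0.2711
  upper = min{1, (1 − p₀)/p₁} = 0.879 / 0.166 ≈ 5.2952 → capped at 1

0.271 ≤ PN ≤ 1.000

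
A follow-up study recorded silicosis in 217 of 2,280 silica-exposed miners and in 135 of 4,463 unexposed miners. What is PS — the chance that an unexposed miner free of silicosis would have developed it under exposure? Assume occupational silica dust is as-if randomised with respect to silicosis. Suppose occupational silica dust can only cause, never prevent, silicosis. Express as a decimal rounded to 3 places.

PS ≈ 0.067

p₁ = P(outcome | exposed) = 217/2280 = 0.095175
p₀ = P(outcome | unexposed) = 135/4463 = 0.030249
Under exogeneity and monotonicity, PS = (p₁ − p₀) / (1 − p₀).
PS = (0.095175 − 0.030249) / (1 − 0.030249) = 0.064927 / 0.96975 ≈ 0.0670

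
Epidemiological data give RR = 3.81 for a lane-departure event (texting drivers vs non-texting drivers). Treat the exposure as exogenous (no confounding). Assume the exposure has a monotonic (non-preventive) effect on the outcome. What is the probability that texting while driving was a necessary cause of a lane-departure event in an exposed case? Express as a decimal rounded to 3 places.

PN ≈ 0.738

Under exogeneity and monotonicity, PN = (RR − 1) / RR = 1 − 1/RR.
PN = (3.81 − 1) / 3.81 = 2.81 / 3.81 ≈ 0.7375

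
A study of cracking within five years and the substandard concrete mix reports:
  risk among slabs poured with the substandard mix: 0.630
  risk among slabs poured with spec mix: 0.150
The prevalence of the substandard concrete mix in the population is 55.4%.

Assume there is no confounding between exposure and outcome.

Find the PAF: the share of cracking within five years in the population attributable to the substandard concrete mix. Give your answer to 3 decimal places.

Let p₁ = 0.63, p₀ = 0.15.
Overall risk P(Y=1) = π·p₁ + (1−π)·p₀ = 0.554×0.63 + 0.446×0.15 = 0.41592.
Under exogeneity, PAF = [P(Y=1) − p₀] / P(Y=1).
PAF = (0.41592 − 0.15) / 0.41592 ≈ 0.6394

PAF ≈ 0.639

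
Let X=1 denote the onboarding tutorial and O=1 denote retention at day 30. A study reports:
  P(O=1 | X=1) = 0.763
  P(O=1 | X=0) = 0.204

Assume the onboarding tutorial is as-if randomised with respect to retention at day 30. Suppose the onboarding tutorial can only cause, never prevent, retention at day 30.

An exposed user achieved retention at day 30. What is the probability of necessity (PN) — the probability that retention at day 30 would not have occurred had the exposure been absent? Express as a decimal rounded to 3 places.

Let p₁ = 0.763, p₀ = 0.204.
Under exogeneity and monotonicity, PN = (p₁ − p₀) / p₁.
PN = (0.763 − 0.204) / 0.763 = 0.559 / 0.763 ≈ 0.7326

PN ≈ 0.733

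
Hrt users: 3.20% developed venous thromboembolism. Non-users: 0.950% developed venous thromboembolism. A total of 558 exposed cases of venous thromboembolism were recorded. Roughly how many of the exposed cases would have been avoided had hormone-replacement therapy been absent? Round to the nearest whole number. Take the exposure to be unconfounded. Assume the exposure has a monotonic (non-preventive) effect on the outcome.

about 392 cases

p₁ = 0.032, p₀ = 0.0095.
PN = (p₁ − p₀)/p₁ = (0.032 − 0.0095) / 0.032 ≈ 0.70312.
Attributable cases ≈ PN × (exposed cases) = 0.70312 × 558 ≈ 392.34.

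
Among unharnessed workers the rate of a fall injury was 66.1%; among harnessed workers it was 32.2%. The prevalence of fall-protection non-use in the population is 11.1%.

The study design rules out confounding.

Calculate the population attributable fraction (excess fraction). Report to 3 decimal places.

PAF ≈ 0.105

p₁ = 0.661, p₀ = 0.322.
Overall risk P(Y=1) = π·p₁ + (1−π)·p₀ = 0.111×0.661 + 0.889×0.322 = 0.35963.
Under exogeneity, PAF = [P(Y=1) − p₀] / P(Y=1).
PAF = (0.35963 − 0.322) / 0.35963 ≈ 0.1046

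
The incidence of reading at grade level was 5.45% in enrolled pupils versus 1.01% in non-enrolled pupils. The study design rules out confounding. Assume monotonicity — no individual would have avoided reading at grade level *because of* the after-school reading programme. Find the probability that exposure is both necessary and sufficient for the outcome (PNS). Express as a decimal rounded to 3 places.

p₁ = 0.0545, p₀ = 0.0101.
Under exogeneity and monotonicity, PNS = p₁ − p₀.
PNS = 0.0545 − 0.0101 = 0.0444

PNS ≈ 0.044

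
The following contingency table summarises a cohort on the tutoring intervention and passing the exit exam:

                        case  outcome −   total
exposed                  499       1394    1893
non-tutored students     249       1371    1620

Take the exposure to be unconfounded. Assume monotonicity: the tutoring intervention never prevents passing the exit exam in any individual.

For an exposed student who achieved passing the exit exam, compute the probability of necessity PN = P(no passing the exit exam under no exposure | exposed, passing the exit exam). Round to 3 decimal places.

p₁ = P(outcome | exposed) = 499/1893 = 0.2636
p₀ = P(outcome | unexposed) = 249/1620 = 0.1537
Under exogeneity and monotonicity, PN = (p₁ − p₀)/p₁.
PN = (0.2636 − 0.1537) / 0.2636 ≈ 0.4169

PN ≈ 0.417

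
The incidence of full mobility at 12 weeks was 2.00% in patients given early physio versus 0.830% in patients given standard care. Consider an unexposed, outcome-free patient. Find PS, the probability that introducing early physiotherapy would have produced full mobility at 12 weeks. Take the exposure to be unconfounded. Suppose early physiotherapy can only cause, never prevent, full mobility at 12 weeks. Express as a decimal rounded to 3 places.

p₁ = 0.02, p₀ = 0.0083.
Under exogeneity and monotonicity, PS = (p₁ − p₀) / (1 − p₀).
PS = (0.02 − 0.0083) / (1 − 0.0083) = 0.0117 / 0.9917 ≈ 0.0118

PS ≈ 0.012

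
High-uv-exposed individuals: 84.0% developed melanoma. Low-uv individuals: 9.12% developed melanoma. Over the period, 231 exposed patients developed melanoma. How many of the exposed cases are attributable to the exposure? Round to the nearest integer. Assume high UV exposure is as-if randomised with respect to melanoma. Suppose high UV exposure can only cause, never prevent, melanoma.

p₁ = 0.84, p₀ = 0.0912.
PN = (p₁ − p₀)/p₁ = (0.84 − 0.0912) / 0.84 ≈ 0.89143.
Attributable cases ≈ PN × (exposed cases) = 0.89143 × 231 ≈ 205.92.

about 206 cases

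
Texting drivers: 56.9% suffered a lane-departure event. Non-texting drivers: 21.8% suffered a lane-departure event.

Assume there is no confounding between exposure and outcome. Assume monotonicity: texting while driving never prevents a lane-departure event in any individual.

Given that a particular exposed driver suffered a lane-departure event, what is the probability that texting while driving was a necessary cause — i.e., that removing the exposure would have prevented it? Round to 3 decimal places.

PN ≈ 0.617

p₁ = 0.569, p₀ = 0.218.
Under exogeneity and monotonicity, PN = (p₁ − p₀) / p₁.
PN = (0.569 − 0.218) / 0.569 = 0.351 / 0.569 ≈ 0.6169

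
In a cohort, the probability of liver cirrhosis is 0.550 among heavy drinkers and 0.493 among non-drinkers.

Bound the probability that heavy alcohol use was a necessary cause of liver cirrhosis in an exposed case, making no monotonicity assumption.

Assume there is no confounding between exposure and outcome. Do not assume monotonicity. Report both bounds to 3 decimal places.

Let p₁ = 0.55, p₀ = 0.493.
Under exogeneity alone the bounds on PN are max{0,(p₁−p₀)/p₁} ≤ PN ≤ min{1,(1−p₀)/p₁}.
  lower = (p₁ − p₀)/p₁ = 0.057 / 0.55 ≈ 0.1036
  upper = min{1, (1 − p₀)/p₁} = 0.507 / 0.55 ≈ 0.9218

0.104 ≤ PN ≤ 0.922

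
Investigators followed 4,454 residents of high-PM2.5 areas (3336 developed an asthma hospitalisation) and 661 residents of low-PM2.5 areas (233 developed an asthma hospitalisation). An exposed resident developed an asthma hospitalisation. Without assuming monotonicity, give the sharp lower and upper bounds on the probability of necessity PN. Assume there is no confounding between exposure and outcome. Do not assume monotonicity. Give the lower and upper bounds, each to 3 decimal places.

0.529 ≤ PN ≤ 0.865

p₁ = P(outcome | exposed) = 3336/4454 = 0.74899
p₀ = P(outcome | unexposed) = 233/661 = 0.3525
Under exogeneity alone the bounds on PN are max{0,(p₁−p₀)/p₁} ≤ PN ≤ min{1,(1−p₀)/p₁}.
  lower = (p₁ − p₀)/p₁ = 0.39649 / 0.74899 ≈ 0.5294
  upper = min{1, (1 − p₀)/p₁} = 0.6475 / 0.74899 ≈ 0.8645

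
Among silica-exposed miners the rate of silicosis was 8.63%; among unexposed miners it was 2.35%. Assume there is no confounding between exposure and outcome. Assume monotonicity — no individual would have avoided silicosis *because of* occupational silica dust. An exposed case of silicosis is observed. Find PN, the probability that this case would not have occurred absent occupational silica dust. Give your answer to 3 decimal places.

p₁ = 0.0863, p₀ = 0.0235.
Under exogeneity and monotonicity, PN = (p₁ − p₀) / p₁.
PN = (0.0863 − 0.0235) / 0.0863 = 0.0628 / 0.0863 ≈ 0.7277

PN ≈ 0.728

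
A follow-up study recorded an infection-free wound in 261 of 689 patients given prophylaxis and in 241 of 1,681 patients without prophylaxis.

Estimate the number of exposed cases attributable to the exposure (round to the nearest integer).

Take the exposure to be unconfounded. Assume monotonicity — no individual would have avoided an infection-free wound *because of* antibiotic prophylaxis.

about 162 cases

p₁ = P(outcome | exposed) = 261/689 = 0.37881
p₀ = P(outcome | unexposed) = 241/1681 = 0.14337
PN = (p₁ − p₀)/p₁ = (0.37881 − 0.14337) / 0.37881 ≈ 0.62153.
Attributable cases ≈ PN × (exposed cases) = 0.62153 × 261 ≈ 162.22.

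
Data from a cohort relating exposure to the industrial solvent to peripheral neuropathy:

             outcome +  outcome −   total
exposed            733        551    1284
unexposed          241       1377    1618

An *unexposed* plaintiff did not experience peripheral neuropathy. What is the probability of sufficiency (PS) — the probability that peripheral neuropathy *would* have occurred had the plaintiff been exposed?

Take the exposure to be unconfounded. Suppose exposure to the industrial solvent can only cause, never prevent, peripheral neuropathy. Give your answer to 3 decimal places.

p₁ = P(outcome | exposed) = 733/1284 = 0.57087
p₀ = P(outcome | unexposed) = 241/1618 = 0.14895
Under exogeneity and monotonicity, PS = (p₁ − p₀) / (1 − p₀).
PS = (0.57087 − 0.14895) / (1 − 0.14895) = 0.42192 / 0.85105 ≈ 0.4958

PS ≈ 0.496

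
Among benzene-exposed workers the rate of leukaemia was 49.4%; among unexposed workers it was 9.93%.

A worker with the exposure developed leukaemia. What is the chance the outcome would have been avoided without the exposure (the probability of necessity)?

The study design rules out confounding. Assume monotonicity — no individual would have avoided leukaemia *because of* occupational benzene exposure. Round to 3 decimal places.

PN ≈ 0.799

p₁ = 0.494, p₀ = 0.0993.
Under exogeneity and monotonicity, PN = (p₁ − p₀) / p₁.
PN = (0.494 − 0.0993) / 0.494 = 0.3947 / 0.494 ≈ 0.7990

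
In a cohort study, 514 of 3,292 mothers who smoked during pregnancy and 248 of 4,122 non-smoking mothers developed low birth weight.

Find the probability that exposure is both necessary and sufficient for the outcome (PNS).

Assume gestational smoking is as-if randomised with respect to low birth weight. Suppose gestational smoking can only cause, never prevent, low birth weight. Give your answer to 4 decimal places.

PNS ≈ 0.0960

p₁ = P(outcome | exposed) = 514/3292 = 0.15614
p₀ = P(outcome | unexposed) = 248/4122 = 0.060165
Under exogeneity and monotonicity, PNS = p₁ − p₀.
PNS = 0.15614 − 0.060165 = 0.095971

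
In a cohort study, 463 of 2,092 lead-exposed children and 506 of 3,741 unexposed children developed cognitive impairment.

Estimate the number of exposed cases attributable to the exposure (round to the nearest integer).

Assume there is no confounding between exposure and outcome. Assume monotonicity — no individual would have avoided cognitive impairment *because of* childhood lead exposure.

p₁ = P(outcome | exposed) = 463/2092 = 0.22132
p₀ = P(outcome | unexposed) = 506/3741 = 0.13526
PN = (p₁ − p₀)/p₁ = (0.22132 − 0.13526) / 0.22132 ≈ 0.38886.
Attributable cases ≈ PN × (exposed cases) = 0.38886 × 463 ≈ 180.04.

about 180 cases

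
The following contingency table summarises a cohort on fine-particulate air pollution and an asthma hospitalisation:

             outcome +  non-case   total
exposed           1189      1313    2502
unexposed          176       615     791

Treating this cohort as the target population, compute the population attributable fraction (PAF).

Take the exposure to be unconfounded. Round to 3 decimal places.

p₁ = P(outcome | exposed) = 1189/2502 = 0.47522
p₀ = P(outcome | unexposed) = 176/791 = 0.2225
Exposure prevalence π = 2502/3293 = 0.75979; overall risk P(Y=1) = 0.41452.
Under exogeneity, PAF = [P(Y=1) − p₀]/P(Y=1).
PAF = (0.41452 − 0.2225) / 0.41452 ≈ 0.4632

PAF ≈ 0.463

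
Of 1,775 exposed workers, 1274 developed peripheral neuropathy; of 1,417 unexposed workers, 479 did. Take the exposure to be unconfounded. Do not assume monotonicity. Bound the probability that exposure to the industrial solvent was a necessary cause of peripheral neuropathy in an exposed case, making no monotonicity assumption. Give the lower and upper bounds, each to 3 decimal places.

0.529 ≤ PN ≤ 0.922

p₁ = P(outcome | exposed) = 1274/1775 = 0.71775
p₀ = P(outcome | unexposed) = 479/1417 = 0.33804
Under exogeneity alone the bounds on PN are max{0,(p₁−p₀)/p₁} ≤ PN ≤ min{1,(1−p₀)/p₁}.
  lower = (p₁ − p₀)/p₁ = 0.37971 / 0.71775 ≈ 0.5290
  upper = min{1, (1 − p₀)/p₁} = 0.66196 / 0.71775 ≈ 0.9223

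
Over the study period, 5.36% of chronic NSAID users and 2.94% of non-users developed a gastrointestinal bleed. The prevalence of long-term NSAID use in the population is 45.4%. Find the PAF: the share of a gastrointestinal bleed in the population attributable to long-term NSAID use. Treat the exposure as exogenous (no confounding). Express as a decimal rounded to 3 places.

p₁ = 0.0536, p₀ = 0.0294.
Overall risk P(Y=1) = π·p₁ + (1−π)·p₀ = 0.454×0.0536 + 0.546×0.0294 = 0.040387.
Under exogeneity, PAF = [P(Y=1) − p₀] / P(Y=1).
PAF = (0.040387 − 0.0294) / 0.040387 ≈ 0.2720

PAF ≈ 0.272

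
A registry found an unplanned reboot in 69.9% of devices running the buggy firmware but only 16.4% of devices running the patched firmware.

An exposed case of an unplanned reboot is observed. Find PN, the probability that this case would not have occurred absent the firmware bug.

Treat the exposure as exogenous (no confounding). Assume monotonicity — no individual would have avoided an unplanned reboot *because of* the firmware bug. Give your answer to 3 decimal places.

p₁ = 0.699, p₀ = 0.164.
Under exogeneity and monotonicity, PN = (p₁ − p₀) / p₁.
PN = (0.699 − 0.164) / 0.699 = 0.535 / 0.699 ≈ 0.7654

PN ≈ 0.765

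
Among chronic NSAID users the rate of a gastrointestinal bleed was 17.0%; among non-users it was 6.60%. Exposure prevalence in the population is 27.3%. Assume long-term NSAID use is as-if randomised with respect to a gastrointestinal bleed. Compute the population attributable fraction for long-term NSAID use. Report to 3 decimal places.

p₁ = 0.17, p₀ = 0.066.
Overall risk P(Y=1) = π·p₁ + (1−π)·p₀ = 0.273×0.17 + 0.727×0.066 = 0.094392.
Under exogeneity, PAF = [P(Y=1) − p₀] / P(Y=1).
PAF = (0.094392 − 0.066) / 0.094392 ≈ 0.3008

PAF ≈ 0.301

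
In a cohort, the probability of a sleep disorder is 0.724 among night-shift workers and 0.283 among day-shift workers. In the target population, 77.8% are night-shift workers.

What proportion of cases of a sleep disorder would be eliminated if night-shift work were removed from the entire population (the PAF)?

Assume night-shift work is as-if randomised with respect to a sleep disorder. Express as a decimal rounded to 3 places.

Let p₁ = 0.724, p₀ = 0.283.
Overall risk P(Y=1) = π·p₁ + (1−π)·p₀ = 0.778×0.724 + 0.222×0.283 = 0.6261.
Under exogeneity, PAF = [P(Y=1) − p₀] / P(Y=1).
PAF = (0.6261 − 0.283) / 0.6261 ≈ 0.5480

PAF ≈ 0.548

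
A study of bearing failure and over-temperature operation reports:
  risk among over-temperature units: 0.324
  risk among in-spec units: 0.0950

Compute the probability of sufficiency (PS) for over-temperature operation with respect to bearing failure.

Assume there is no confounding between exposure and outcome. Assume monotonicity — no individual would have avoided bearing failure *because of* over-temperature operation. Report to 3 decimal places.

PS ≈ 0.253

Let p₁ = 0.324, p₀ = 0.095.
Under exogeneity and monotonicity, PS = (p₁ − p₀) / (1 − p₀).
PS = (0.324 − 0.095) / (1 − 0.095) = 0.229 / 0.905 ≈ 0.2530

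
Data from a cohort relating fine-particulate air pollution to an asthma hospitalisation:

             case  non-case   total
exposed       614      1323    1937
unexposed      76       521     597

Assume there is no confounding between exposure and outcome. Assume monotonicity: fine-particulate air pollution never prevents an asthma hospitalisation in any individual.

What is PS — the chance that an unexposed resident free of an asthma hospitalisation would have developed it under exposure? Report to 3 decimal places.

p₁ = P(outcome | exposed) = 614/1937 = 0.31699
p₀ = P(outcome | unexposed) = 76/597 = 0.1273
Under exogeneity and monotonicity, PS = (p₁ − p₀) / (1 − p₀).
PS = (0.31699 − 0.1273) / (1 − 0.1273) = 0.18968 / 0.8727 ≈ 0.2174

PS ≈ 0.217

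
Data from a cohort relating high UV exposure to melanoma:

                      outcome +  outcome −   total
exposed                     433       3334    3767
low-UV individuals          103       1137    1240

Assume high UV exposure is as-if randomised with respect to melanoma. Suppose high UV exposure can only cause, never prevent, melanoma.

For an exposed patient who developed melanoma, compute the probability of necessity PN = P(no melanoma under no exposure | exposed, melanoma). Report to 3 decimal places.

p₁ = P(outcome | exposed) = 433/3767 = 0.11495
p₀ = P(outcome | unexposed) = 103/1240 = 0.083065
Under exogeneity and monotonicity, PN = (p₁ − p₀) / p₁.
PN = (0.11495 − 0.083065) / 0.11495 = 0.031881 / 0.11495 ≈ 0.2774

PN ≈ 0.277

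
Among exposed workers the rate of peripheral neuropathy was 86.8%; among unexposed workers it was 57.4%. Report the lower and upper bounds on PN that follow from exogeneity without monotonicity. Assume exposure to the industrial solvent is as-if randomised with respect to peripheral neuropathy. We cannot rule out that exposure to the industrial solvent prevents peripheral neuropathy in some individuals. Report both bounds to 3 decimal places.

p₁ = 0.868, p₀ = 0.574.
Under exogeneity alone the bounds on PN are max{0,(p₁−p₀)/p₁} ≤ PN ≤ min{1,(1−p₀)/p₁}.
  lower = (p₁ − p₀)/p₁ = 0.294 / 0.868 ≈ 0.3387
  upper = min{1, (1 − p₀)/p₁} = 0.426 / 0.868 ≈ 0.4908

0.339 ≤ PN ≤ 0.491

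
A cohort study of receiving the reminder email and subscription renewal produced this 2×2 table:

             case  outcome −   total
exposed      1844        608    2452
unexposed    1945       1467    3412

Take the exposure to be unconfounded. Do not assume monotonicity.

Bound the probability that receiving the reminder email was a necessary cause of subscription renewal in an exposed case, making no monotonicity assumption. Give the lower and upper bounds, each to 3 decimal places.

0.242 ≤ PN ≤ 0.572

p₁ = P(outcome | exposed) = 1844/2452 = 0.75204
p₀ = P(outcome | unexposed) = 1945/3412 = 0.57005
Under exogeneity alone the bounds on PN are max{0,(p₁−p₀)/p₁} ≤ PN ≤ min{1,(1−p₀)/p₁}.
  lower = (p₁ − p₀)/p₁ = 0.18199 / 0.75204 ≈ 0.2420
  upper = min{1, (1 − p₀)/p₁} = 0.42995 / 0.75204 ≈ 0.5717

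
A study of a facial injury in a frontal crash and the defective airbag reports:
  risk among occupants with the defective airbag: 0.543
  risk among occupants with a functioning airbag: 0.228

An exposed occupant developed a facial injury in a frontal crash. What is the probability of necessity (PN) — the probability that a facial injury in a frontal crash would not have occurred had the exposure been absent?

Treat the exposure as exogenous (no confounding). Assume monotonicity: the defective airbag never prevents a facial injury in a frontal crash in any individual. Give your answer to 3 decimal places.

Let p₁ = 0.543, p₀ = 0.228.
Under exogeneity and monotonicity, PN = (p₁ − p₀) / p₁.
PN = (0.543 − 0.228) / 0.543 = 0.315 / 0.543 ≈ 0.5801

PN ≈ 0.580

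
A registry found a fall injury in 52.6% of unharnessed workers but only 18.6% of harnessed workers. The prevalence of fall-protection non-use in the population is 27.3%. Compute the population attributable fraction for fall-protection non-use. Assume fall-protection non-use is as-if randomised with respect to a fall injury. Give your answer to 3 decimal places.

p₁ = 0.526, p₀ = 0.186.
Overall risk P(Y=1) = π·p₁ + (1−π)·p₀ = 0.273×0.526 + 0.727×0.186 = 0.27882.
Under exogeneity, PAF = [P(Y=1) − p₀] / P(Y=1).
PAF = (0.27882 − 0.186) / 0.27882 ≈ 0.3329

PAF ≈ 0.333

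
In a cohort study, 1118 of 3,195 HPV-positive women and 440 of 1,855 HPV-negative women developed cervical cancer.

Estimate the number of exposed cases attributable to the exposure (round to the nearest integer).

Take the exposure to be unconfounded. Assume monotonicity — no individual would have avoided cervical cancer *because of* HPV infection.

about 360 cases

p₁ = P(outcome | exposed) = 1118/3195 = 0.34992
p₀ = P(outcome | unexposed) = 440/1855 = 0.2372
PN = (p₁ − p₀)/p₁ = (0.34992 − 0.2372) / 0.34992 ≈ 0.32214.
Attributable cases ≈ PN × (exposed cases) = 0.32214 × 1118 ≈ 360.16.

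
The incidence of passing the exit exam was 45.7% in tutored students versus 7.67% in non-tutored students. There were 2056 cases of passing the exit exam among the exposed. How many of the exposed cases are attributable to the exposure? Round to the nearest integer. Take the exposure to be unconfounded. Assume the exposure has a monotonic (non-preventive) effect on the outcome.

p₁ = 0.457, p₀ = 0.0767.
PN = (p₁ − p₀)/p₁ = (0.457 − 0.0767) / 0.457 ≈ 0.83217.
Attributable cases ≈ PN × (exposed cases) = 0.83217 × 2056 ≈ 1710.93.

about 1711 cases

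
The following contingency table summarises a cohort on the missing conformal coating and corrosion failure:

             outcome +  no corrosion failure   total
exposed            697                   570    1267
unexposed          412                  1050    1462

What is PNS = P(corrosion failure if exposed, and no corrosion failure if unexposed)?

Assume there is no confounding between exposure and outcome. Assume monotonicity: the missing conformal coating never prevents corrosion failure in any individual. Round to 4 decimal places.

p₁ = P(outcome | exposed) = 697/1267 = 0.55012
p₀ = P(outcome | unexposed) = 412/1462 = 0.28181
Under exogeneity and monotonicity, PNS = p₁ − p₀.
PNS = 0.55012 − 0.28181 = 0.26831

PNS ≈ 0.2683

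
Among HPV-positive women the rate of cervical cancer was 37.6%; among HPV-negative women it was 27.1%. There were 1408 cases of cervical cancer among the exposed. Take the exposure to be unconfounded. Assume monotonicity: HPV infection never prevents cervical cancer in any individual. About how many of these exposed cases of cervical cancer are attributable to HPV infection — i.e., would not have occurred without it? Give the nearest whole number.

p₁ = 0.376, p₀ = 0.271.
PN = (p₁ − p₀)/p₁ = (0.376 − 0.271) / 0.376 ≈ 0.27926.
Attributable cases ≈ PN × (exposed cases) = 0.27926 × 1408 ≈ 393.19.

about 393 cases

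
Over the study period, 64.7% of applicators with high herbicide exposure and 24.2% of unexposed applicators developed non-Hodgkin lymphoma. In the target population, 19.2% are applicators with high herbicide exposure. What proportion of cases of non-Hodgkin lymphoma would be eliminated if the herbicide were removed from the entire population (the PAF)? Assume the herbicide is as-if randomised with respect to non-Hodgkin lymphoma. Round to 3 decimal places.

p₁ = 0.647, p₀ = 0.242.
Overall risk P(Y=1) = π·p₁ + (1−π)·p₀ = 0.192×0.647 + 0.808×0.242 = 0.31976.
Under exogeneity, PAF = [P(Y=1) − p₀] / P(Y=1).
PAF = (0.31976 − 0.242) / 0.31976 ≈ 0.2432

PAF ≈ 0.243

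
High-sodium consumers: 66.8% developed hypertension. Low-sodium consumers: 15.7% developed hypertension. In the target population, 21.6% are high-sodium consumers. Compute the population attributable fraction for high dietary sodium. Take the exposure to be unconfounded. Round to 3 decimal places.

PAF ≈ 0.413

p₁ = 0.668, p₀ = 0.157.
Overall risk P(Y=1) = π·p₁ + (1−π)·p₀ = 0.216×0.668 + 0.784×0.157 = 0.26738.
Under exogeneity, PAF = [P(Y=1) − p₀] / P(Y=1).
PAF = (0.26738 − 0.157) / 0.26738 ≈ 0.4128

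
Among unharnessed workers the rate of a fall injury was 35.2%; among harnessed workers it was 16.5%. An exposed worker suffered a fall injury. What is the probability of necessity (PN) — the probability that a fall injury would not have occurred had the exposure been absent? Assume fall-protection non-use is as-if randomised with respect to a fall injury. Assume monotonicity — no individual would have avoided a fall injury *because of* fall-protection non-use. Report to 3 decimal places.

PN ≈ 0.531

p₁ = 0.352, p₀ = 0.165.
Under exogeneity and monotonicity, PN = (p₁ − p₀) / p₁.
PN = (0.352 − 0.165) / 0.352 = 0.187 / 0.352 ≈ 0.5312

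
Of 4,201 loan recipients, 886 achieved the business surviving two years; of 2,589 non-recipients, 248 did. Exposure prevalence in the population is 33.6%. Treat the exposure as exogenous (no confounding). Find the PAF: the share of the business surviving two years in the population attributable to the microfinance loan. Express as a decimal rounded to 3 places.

PAF ≈ 0.288

p₁ = P(outcome | exposed) = 886/4201 = 0.2109
p₀ = P(outcome | unexposed) = 248/2589 = 0.09579
Overall risk P(Y=1) = π·p₁ + (1−π)·p₀ = 0.336×0.2109 + 0.664×0.09579 = 0.13447.
Under exogeneity, PAF = [P(Y=1) − p₀] / P(Y=1).
PAF = (0.13447 − 0.09579) / 0.13447 ≈ 0.2876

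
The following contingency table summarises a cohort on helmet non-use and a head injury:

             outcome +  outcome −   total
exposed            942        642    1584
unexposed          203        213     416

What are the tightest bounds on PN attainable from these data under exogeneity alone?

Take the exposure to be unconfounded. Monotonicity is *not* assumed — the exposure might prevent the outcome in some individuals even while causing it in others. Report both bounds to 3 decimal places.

p₁ = P(outcome | exposed) = 942/1584 = 0.5947
p₀ = P(outcome | unexposed) = 203/416 = 0.48798
Under exogeneity alone the bounds on PN are max{0,(p₁−p₀)/p₁} ≤ PN ≤ min{1,(1−p₀)/p₁}.
  lower = (p₁ − p₀)/p₁ = 0.10672 / 0.5947 ≈ 0.1794
  upper = min{1, (1 − p₀)/p₁} = 0.51202 / 0.5947 ≈ 0.8610

0.179 ≤ PN ≤ 0.861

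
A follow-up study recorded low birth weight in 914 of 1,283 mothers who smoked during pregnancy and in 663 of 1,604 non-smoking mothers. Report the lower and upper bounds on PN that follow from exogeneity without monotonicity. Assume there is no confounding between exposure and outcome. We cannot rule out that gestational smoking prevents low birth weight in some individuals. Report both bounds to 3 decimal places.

p₁ = P(outcome | exposed) = 914/1283 = 0.71239
p₀ = P(outcome | unexposed) = 663/1604 = 0.41334
Under exogeneity alone the bounds on PN are max{0,(p₁−p₀)/p₁} ≤ PN ≤ min{1,(1−p₀)/p₁}.
  lower = (p₁ − p₀)/p₁ = 0.29905 / 0.71239 ≈ 0.4198
  upper = min{1, (1 − p₀)/p₁} = 0.58666 / 0.71239 ≈ 0.8235

0.420 ≤ PN ≤ 0.824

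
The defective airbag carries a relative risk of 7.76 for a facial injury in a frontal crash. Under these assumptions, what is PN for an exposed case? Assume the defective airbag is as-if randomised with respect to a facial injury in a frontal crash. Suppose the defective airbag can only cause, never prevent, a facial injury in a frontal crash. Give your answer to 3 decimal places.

Under exogeneity and monotonicity, PN = (RR − 1) / RR = 1 − 1/RR.
PN = (7.76 − 1) / 7.76 = 6.76 / 7.76 ≈ 0.8711

PN ≈ 0.871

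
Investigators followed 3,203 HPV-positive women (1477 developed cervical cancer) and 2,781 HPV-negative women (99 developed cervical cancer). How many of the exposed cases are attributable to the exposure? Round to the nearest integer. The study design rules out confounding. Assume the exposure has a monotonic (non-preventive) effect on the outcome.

about 1363 cases

p₁ = P(outcome | exposed) = 1477/3203 = 0.46113
p₀ = P(outcome | unexposed) = 99/2781 = 0.035599
PN = (p₁ − p₀)/p₁ = (0.46113 − 0.035599) / 0.46113 ≈ 0.92280.
Attributable cases ≈ PN × (exposed cases) = 0.92280 × 1477 ≈ 1362.98.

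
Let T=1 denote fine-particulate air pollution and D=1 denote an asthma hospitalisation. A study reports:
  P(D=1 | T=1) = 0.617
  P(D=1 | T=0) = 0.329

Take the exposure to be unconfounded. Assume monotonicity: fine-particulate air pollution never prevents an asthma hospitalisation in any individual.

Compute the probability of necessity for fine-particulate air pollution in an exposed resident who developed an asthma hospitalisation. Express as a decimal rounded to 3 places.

PN ≈ 0.467

Let p₁ = 0.617, p₀ = 0.329.
Under exogeneity and monotonicity, PN = (p₁ − p₀) / p₁.
PN = (0.617 − 0.329) / 0.617 = 0.288 / 0.617 ≈ 0.4668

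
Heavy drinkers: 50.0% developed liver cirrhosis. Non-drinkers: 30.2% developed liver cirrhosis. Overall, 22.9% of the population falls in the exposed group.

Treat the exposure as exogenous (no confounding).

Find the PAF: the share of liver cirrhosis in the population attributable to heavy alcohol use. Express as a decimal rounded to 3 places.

p₁ = 0.5, p₀ = 0.302.
Overall risk P(Y=1) = π·p₁ + (1−π)·p₀ = 0.229×0.5 + 0.771×0.302 = 0.34734.
Under exogeneity, PAF = [P(Y=1) − p₀] / P(Y=1).
PAF = (0.34734 − 0.302) / 0.34734 ≈ 0.1305

PAF ≈ 0.131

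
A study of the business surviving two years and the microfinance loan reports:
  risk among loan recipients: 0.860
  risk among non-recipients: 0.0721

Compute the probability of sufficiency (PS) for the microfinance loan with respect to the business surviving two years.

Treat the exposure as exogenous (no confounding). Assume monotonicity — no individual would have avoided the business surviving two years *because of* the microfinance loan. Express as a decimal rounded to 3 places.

Let p₁ = 0.86, p₀ = 0.0721.
Under exogeneity and monotonicity, PS = (p₁ − p₀) / (1 − p₀).
PS = (0.86 − 0.0721) / (1 − 0.0721) = 0.7879 / 0.9279 ≈ 0.8491

PS ≈ 0.849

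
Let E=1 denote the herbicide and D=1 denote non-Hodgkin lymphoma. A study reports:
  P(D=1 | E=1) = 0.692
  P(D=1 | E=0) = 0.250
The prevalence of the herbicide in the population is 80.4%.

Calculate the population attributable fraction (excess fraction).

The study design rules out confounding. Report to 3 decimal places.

PAF ≈ 0.587

Let p₁ = 0.692, p₀ = 0.25.
Overall risk P(Y=1) = π·p₁ + (1−π)·p₀ = 0.804×0.692 + 0.196×0.25 = 0.60537.
Under exogeneity, PAF = [P(Y=1) − p₀] / P(Y=1).
PAF = (0.60537 − 0.25) / 0.60537 ≈ 0.5870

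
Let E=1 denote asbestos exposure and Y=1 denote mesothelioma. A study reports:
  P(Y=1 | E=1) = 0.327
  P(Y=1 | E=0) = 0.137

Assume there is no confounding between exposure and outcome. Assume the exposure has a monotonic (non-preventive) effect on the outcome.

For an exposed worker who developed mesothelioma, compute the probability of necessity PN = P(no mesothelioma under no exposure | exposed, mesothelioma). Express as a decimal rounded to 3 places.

Let p₁ = 0.327, p₀ = 0.137.
Under exogeneity and monotonicity, PN = (p₁ − p₀) / p₁.
PN = (0.327 − 0.137) / 0.327 = 0.19 / 0.327 ≈ 0.5810

PN ≈ 0.581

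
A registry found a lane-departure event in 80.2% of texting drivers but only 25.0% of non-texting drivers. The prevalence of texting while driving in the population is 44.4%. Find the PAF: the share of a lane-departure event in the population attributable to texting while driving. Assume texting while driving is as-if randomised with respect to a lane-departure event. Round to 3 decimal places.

p₁ = 0.802, p₀ = 0.25.
Overall risk P(Y=1) = π·p₁ + (1−π)·p₀ = 0.444×0.802 + 0.556×0.25 = 0.49509.
Under exogeneity, PAF = [P(Y=1) − p₀] / P(Y=1).
PAF = (0.49509 − 0.25) / 0.49509 ≈ 0.4950

PAF ≈ 0.495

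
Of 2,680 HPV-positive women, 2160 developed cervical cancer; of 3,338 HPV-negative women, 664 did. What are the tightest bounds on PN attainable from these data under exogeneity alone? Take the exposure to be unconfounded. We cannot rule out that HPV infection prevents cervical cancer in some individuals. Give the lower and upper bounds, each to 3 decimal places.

p₁ = P(outcome | exposed) = 2160/2680 = 0.80597
p₀ = P(outcome | unexposed) = 664/3338 = 0.19892
Under exogeneity alone the bounds on PN are max{0,(p₁−p₀)/p₁} ≤ PN ≤ min{1,(1−p₀)/p₁}.
  lower = (p₁ − p₀)/p₁ = 0.60705 / 0.80597 ≈ 0.7532
  upper = min{1, (1 − p₀)/p₁} = 0.80108 / 0.80597 ≈ 0.9939

0.753 ≤ PN ≤ 0.994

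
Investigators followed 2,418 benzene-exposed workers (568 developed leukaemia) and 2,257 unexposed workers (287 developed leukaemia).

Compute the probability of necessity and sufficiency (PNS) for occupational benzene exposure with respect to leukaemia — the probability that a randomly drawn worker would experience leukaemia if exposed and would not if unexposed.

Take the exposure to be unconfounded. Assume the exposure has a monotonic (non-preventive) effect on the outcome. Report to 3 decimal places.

PNS ≈ 0.108

p₁ = P(outcome | exposed) = 568/2418 = 0.2349
p₀ = P(outcome | unexposed) = 287/2257 = 0.12716
Under exogeneity and monotonicity, PNS = p₁ − p₀.
PNS = 0.2349 − 0.12716 = 0.10774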